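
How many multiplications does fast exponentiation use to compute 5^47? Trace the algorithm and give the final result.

Computing 5^47 by squaring (build up from 5^1; each line after the first costs one multiplication):

5^1 = 5
5^2 = (5^1)^2 = 5^2 = 25
5^4 = (5^2)^2 = 25^2 = 625
5^5 = 5 * 5^4 = 5 * 625 = 3125
5^10 = (5^5)^2 = 3125^2 = 9765625
5^11 = 5 * 5^10 = 5 * 9765625 = 48828125
5^22 = (5^11)^2 = 48828125^2 = 2384185791015625
5^23 = 5 * 5^22 = 5 * 2384185791015625 = 11920928955078125
5^46 = (5^23)^2 = 11920928955078125^2 = 142108547152020037174224853515625
5^47 = 5 * 5^46 = 5 * 142108547152020037174224853515625 = 710542735760100185871124267578125

Result: 710542735760100185871124267578125
Multiplications needed: 9 (9 lines after 5^1)

5^47 = 710542735760100185871124267578125. Using exponentiation by squaring, this requires 9 multiplications. The key idea: if the exponent is even, square the half-power; if odd, multiply by the base once.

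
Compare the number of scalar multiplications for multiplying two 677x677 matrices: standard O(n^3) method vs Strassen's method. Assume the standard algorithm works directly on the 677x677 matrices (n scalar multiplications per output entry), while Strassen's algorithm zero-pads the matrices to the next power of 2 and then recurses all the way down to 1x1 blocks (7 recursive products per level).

Matrix multiplication for 677x677 matrices:

Strassen's algorithm requires power-of-2 dimensions. Pad 677x677 to 1024x1024 (next power of 2).

Standard algorithm: 677^3 = 310288733 multiplications
Strassen's algorithm: 7^(log2(1024)) = 7^10 = 282475249 multiplications
Savings: 310288733 - 282475249 = 27813484 multiplications

Standard: 310288733 multiplications (677^3). Strassen: 282475249 multiplications (7^10, after padding to 1024x1024). Strassen reduces 8 recursive multiplications to 7 at each level.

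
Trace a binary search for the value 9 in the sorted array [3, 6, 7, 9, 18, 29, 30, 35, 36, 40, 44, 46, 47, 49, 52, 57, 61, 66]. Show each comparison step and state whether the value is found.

Binary search for 9 in [3, 6, 7, 9, 18, 29, 30, 35, 36, 40, 44, 46, 47, 49, 52, 57, 61, 66]:

lo=0, hi=17, mid=8, arr[mid]=36 -> 36 > 9, search left half
lo=0, hi=7, mid=3, arr[mid]=9 -> Found target at index 3!

Binary search finds 9 at index 3 after 2 comparisons. The search repeatedly halves the search space by comparing with the middle element.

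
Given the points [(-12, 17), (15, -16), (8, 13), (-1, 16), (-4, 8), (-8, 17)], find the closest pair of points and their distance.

Computing all pairwise distances among 6 points:

d((-12, 17), (15, -16)) = 42.638
d((-12, 17), (8, 13)) = 20.3961
d((-12, 17), (-1, 16)) = 11.0454
d((-12, 17), (-4, 8)) = 12.0416
d((-12, 17), (-8, 17)) = 4.0 <-- minimum
d((15, -16), (8, 13)) = 29.8329
d((15, -16), (-1, 16)) = 35.7771
d((15, -16), (-4, 8)) = 30.6105
d((15, -16), (-8, 17)) = 40.2244
d((8, 13), (-1, 16)) = 9.4868
d((8, 13), (-4, 8)) = 13.0
d((8, 13), (-8, 17)) = 16.4924
d((-1, 16), (-4, 8)) = 8.544
d((-1, 16), (-8, 17)) = 7.0711
d((-4, 8), (-8, 17)) = 9.8489

Closest pair: (-12, 17) and (-8, 17) with distance 4.0

The closest pair is (-12, 17) and (-8, 17) with Euclidean distance 4.0. For 6 points, brute-force pairwise comparison is shown above. For large n, the divide-and-conquer algorithm (sort by x, recurse on halves, check the dividing strip) achieves O(n log n).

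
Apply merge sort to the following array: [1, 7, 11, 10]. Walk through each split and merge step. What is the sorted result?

Merge sort trace:

Split: [1, 7, 11, 10] -> [1, 7] and [11, 10]
  Split: [1, 7] -> [1] and [7]
  Merge: [1] + [7] -> [1, 7]
  Split: [11, 10] -> [11] and [10]
  Merge: [11] + [10] -> [10, 11]
Merge: [1, 7] + [10, 11] -> [1, 7, 10, 11]

Final sorted array: [1, 7, 10, 11]

The merge sort proceeds by recursively splitting the array and merging sorted halves.
After all merges, the sorted array is [1, 7, 10, 11].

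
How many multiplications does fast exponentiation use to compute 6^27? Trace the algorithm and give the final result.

Computing 6^27 by squaring (build up from 6^1; each line after the first costs one multiplication):

6^1 = 6
6^2 = (6^1)^2 = 6^2 = 36
6^3 = 6 * 6^2 = 6 * 36 = 216
6^6 = (6^3)^2 = 216^2 = 46656
6^12 = (6^6)^2 = 46656^2 = 2176782336
6^13 = 6 * 6^12 = 6 * 2176782336 = 13060694016
6^26 = (6^13)^2 = 13060694016^2 = 170581728179578208256
6^27 = 6 * 6^26 = 6 * 170581728179578208256 = 1023490369077469249536

Result: 1023490369077469249536
Multiplications needed: 7 (7 lines after 6^1)

6^27 = 1023490369077469249536. Using exponentiation by squaring, this requires 7 multiplications. The key idea: if the exponent is even, square the half-power; if odd, multiply by the base once.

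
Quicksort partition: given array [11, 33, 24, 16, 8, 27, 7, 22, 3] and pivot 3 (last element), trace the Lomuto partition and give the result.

Lomuto partition with pivot = 3:

Initial array: [11, 33, 24, 16, 8, 27, 7, 22, 3]

arr[0]=11 > 3: no swap
arr[1]=33 > 3: no swap
arr[2]=24 > 3: no swap
arr[3]=16 > 3: no swap
arr[4]=8 > 3: no swap
arr[5]=27 > 3: no swap
arr[6]=7 > 3: no swap
arr[7]=22 > 3: no swap

Place pivot at position 0: [3, 33, 24, 16, 8, 27, 7, 22, 11]
Pivot position: 0

After partitioning with pivot 3, the array becomes [3, 33, 24, 16, 8, 27, 7, 22, 11]. The pivot is placed at index 0. All elements to the left of the pivot are <= 3, and all elements to the right are > 3.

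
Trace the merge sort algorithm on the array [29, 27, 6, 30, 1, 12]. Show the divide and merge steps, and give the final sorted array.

Merge sort trace:

Split: [29, 27, 6, 30, 1, 12] -> [29, 27, 6] and [30, 1, 12]
  Split: [29, 27, 6] -> [29] and [27, 6]
    Split: [27, 6] -> [27] and [6]
    Merge: [27] + [6] -> [6, 27]
  Merge: [29] + [6, 27] -> [6, 27, 29]
  Split: [30, 1, 12] -> [30] and [1, 12]
    Split: [1, 12] -> [1] and [12]
    Merge: [1] + [12] -> [1, 12]
  Merge: [30] + [1, 12] -> [1, 12, 30]
Merge: [6, 27, 29] + [1, 12, 30] -> [1, 6, 12, 27, 29, 30]

Final sorted array: [1, 6, 12, 27, 29, 30]

The merge sort proceeds by recursively splitting the array and merging sorted halves.
After all merges, the sorted array is [1, 6, 12, 27, 29, 30].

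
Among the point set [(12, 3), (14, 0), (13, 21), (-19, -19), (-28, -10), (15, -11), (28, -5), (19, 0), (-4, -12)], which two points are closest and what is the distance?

Computing all pairwise distances among 9 points:

d((12, 3), (14, 0)) = 3.6056 <-- minimum
d((12, 3), (13, 21)) = 18.0278
d((12, 3), (-19, -19)) = 38.0132
d((12, 3), (-28, -10)) = 42.0595
d((12, 3), (15, -11)) = 14.3178
d((12, 3), (28, -5)) = 17.8885
d((12, 3), (19, 0)) = 7.6158
d((12, 3), (-4, -12)) = 21.9317
d((14, 0), (13, 21)) = 21.0238
d((14, 0), (-19, -19)) = 38.0789
d((14, 0), (-28, -10)) = 43.1741
d((14, 0), (15, -11)) = 11.0454
d((14, 0), (28, -5)) = 14.8661
d((14, 0), (19, 0)) = 5.0
d((14, 0), (-4, -12)) = 21.6333
d((13, 21), (-19, -19)) = 51.225
d((13, 21), (-28, -10)) = 51.4004
d((13, 21), (15, -11)) = 32.0624
d((13, 21), (28, -5)) = 30.0167
d((13, 21), (19, 0)) = 21.8403
d((13, 21), (-4, -12)) = 37.1214
d((-19, -19), (-28, -10)) = 12.7279
d((-19, -19), (15, -11)) = 34.9285
d((-19, -19), (28, -5)) = 49.0408
d((-19, -19), (19, 0)) = 42.4853
d((-19, -19), (-4, -12)) = 16.5529
d((-28, -10), (15, -11)) = 43.0116
d((-28, -10), (28, -5)) = 56.2228
d((-28, -10), (19, 0)) = 48.0521
d((-28, -10), (-4, -12)) = 24.0832
d((15, -11), (28, -5)) = 14.3178
d((15, -11), (19, 0)) = 11.7047
d((15, -11), (-4, -12)) = 19.0263
d((28, -5), (19, 0)) = 10.2956
d((28, -5), (-4, -12)) = 32.7567
d((19, 0), (-4, -12)) = 25.9422

Closest pair: (12, 3) and (14, 0) with distance 3.6056

The closest pair is (12, 3) and (14, 0) with Euclidean distance 3.6056. For 9 points, brute-force pairwise comparison is shown above. For large n, the divide-and-conquer algorithm (sort by x, recurse on halves, check the dividing strip) achieves O(n log n).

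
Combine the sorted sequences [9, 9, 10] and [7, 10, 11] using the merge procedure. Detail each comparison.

Merging process:

Compare 9 vs 7: take 7 from right. Merged: [7]
Compare 9 vs 10: take 9 from left. Merged: [7, 9]
Compare 9 vs 10: take 9 from left. Merged: [7, 9, 9]
Compare 10 vs 10: take 10 from left. Merged: [7, 9, 9, 10]
Append remaining from right: [10, 11]. Merged: [7, 9, 9, 10, 10, 11]

Final merged array: [7, 9, 9, 10, 10, 11]
Total comparisons: 4

The merged array is [7, 9, 9, 10, 10, 11], requiring 4 comparisons. The merge step runs in O(n) time where n is the total number of elements.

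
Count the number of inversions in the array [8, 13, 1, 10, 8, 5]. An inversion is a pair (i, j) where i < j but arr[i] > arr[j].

Finding inversions in [8, 13, 1, 10, 8, 5]:

(0, 2): arr[0]=8 > arr[2]=1
(0, 5): arr[0]=8 > arr[5]=5
(1, 2): arr[1]=13 > arr[2]=1
(1, 3): arr[1]=13 > arr[3]=10
(1, 4): arr[1]=13 > arr[4]=8
(1, 5): arr[1]=13 > arr[5]=5
(3, 4): arr[3]=10 > arr[4]=8
(3, 5): arr[3]=10 > arr[5]=5
(4, 5): arr[4]=8 > arr[5]=5

Total inversions: 9

The array has 9 inversion(s): (0,2), (0,5), (1,2), (1,3), (1,4), (1,5), (3,4), (3,5), (4,5). Each pair (i,j) satisfies i < j and arr[i] > arr[j].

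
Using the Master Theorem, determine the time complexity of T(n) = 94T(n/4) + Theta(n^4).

Master Theorem for T(n) = 94T(n/4) + O(n^4):

a = 94, b = 4, c = 4
log_b(a) = log_4(94) = 3.2773

Case 3: c = 4 > log_4(94) = 3.2773
T(n) = O(n^4) = O(n^4)

For T(n) = 94T(n/4) + O(n^4): log_4(94) = 3.2773. This is Case 3 of the Master Theorem (c > log_b(a), work dominated by root), giving O(n^4).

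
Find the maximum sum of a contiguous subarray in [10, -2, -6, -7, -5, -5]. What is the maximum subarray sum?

Using Kadane's algorithm on [10, -2, -6, -7, -5, -5]:

Scanning through the array:
Position 1 (value -2): max_ending_here = 8, max_so_far = 10
Position 2 (value -6): max_ending_here = 2, max_so_far = 10
Position 3 (value -7): max_ending_here = -5, max_so_far = 10
Position 4 (value -5): max_ending_here = -5, max_so_far = 10
Position 5 (value -5): max_ending_here = -5, max_so_far = 10

Maximum subarray: [10]
Maximum sum: 10

The maximum subarray is [10] with sum 10. This subarray runs from index 0 to index 0.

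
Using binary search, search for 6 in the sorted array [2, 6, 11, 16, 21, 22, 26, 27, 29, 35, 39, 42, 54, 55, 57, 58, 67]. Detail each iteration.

Binary search for 6 in [2, 6, 11, 16, 21, 22, 26, 27, 29, 35, 39, 42, 54, 55, 57, 58, 67]:

lo=0, hi=16, mid=8, arr[mid]=29 -> 29 > 6, search left half
lo=0, hi=7, mid=3, arr[mid]=16 -> 16 > 6, search left half
lo=0, hi=2, mid=1, arr[mid]=6 -> Found target at index 1!

Binary search finds 6 at index 1 after 3 comparisons. The search repeatedly halves the search space by comparing with the middle element.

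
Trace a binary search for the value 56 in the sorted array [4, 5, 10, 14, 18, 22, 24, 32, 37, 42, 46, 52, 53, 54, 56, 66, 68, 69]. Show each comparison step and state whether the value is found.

Binary search for 56 in [4, 5, 10, 14, 18, 22, 24, 32, 37, 42, 46, 52, 53, 54, 56, 66, 68, 69]:

lo=0, hi=17, mid=8, arr[mid]=37 -> 37 < 56, search right half
lo=9, hi=17, mid=13, arr[mid]=54 -> 54 < 56, search right half
lo=14, hi=17, mid=15, arr[mid]=66 -> 66 > 56, search left half
lo=14, hi=14, mid=14, arr[mid]=56 -> Found target at index 14!

Binary search finds 56 at index 14 after 4 comparisons. The search repeatedly halves the search space by comparing with the middle element.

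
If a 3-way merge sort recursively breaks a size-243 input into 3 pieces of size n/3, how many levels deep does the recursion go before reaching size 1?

For divide and conquer with division factor 3:

Problem sizes at each level:
Level 0: 243
Level 1: 81
Level 2: 27
Level 3: 9
Level 4: 3
Level 5: 1

The root is level 0 and the size-1 base case is level 5 (the tree spans levels 0 through 5, i.e. 6 levels counting the root), so the depth is the number of divisions: log_3(243) = 5

The recursion tree depth is log_3(243) = 5. At each level, the problem size is divided by 3, so it takes 5 divisions to reduce to a base case of size 1. The algorithm makes 3 recursive calls at each level.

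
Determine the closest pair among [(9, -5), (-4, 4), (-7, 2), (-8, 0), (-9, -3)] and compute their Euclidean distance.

Computing all pairwise distances among 5 points:

d((9, -5), (-4, 4)) = 15.8114
d((9, -5), (-7, 2)) = 17.4642
d((9, -5), (-8, 0)) = 17.72
d((9, -5), (-9, -3)) = 18.1108
d((-4, 4), (-7, 2)) = 3.6056
d((-4, 4), (-8, 0)) = 5.6569
d((-4, 4), (-9, -3)) = 8.6023
d((-7, 2), (-8, 0)) = 2.2361 <-- minimum
d((-7, 2), (-9, -3)) = 5.3852
d((-8, 0), (-9, -3)) = 3.1623

Closest pair: (-7, 2) and (-8, 0) with distance 2.2361

The closest pair is (-7, 2) and (-8, 0) with Euclidean distance 2.2361. For 5 points, brute-force pairwise comparison is shown above. For large n, the divide-and-conquer algorithm (sort by x, recurse on halves, check the dividing strip) achieves O(n log n).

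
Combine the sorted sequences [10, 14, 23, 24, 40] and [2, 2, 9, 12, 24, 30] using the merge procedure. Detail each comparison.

Merging process:

Compare 10 vs 2: take 2 from right. Merged: [2]
Compare 10 vs 2: take 2 from right. Merged: [2, 2]
Compare 10 vs 9: take 9 from right. Merged: [2, 2, 9]
Compare 10 vs 12: take 10 from left. Merged: [2, 2, 9, 10]
Compare 14 vs 12: take 12 from right. Merged: [2, 2, 9, 10, 12]
Compare 14 vs 24: take 14 from left. Merged: [2, 2, 9, 10, 12, 14]
Compare 23 vs 24: take 23 from left. Merged: [2, 2, 9, 10, 12, 14, 23]
Compare 24 vs 24: take 24 from left. Merged: [2, 2, 9, 10, 12, 14, 23, 24]
Compare 40 vs 24: take 24 from right. Merged: [2, 2, 9, 10, 12, 14, 23, 24, 24]
Compare 40 vs 30: take 30 from right. Merged: [2, 2, 9, 10, 12, 14, 23, 24, 24, 30]
Append remaining from left: [40]. Merged: [2, 2, 9, 10, 12, 14, 23, 24, 24, 30, 40]

Final merged array: [2, 2, 9, 10, 12, 14, 23, 24, 24, 30, 40]
Total comparisons: 10

The merged array is [2, 2, 9, 10, 12, 14, 23, 24, 24, 30, 40], requiring 10 comparisons. The merge step runs in O(n) time where n is the total number of elements.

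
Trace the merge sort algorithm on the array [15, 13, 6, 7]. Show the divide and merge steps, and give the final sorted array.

Merge sort trace:

Split: [15, 13, 6, 7] -> [15, 13] and [6, 7]
  Split: [15, 13] -> [15] and [13]
  Merge: [15] + [13] -> [13, 15]
  Split: [6, 7] -> [6] and [7]
  Merge: [6] + [7] -> [6, 7]
Merge: [13, 15] + [6, 7] -> [6, 7, 13, 15]

Final sorted array: [6, 7, 13, 15]

The merge sort proceeds by recursively splitting the array and merging sorted halves.
After all merges, the sorted array is [6, 7, 13, 15].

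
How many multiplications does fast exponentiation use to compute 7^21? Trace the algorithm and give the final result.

Computing 7^21 by squaring (build up from 7^1; each line after the first costs one multiplication):

7^1 = 7
7^2 = (7^1)^2 = 7^2 = 49
7^4 = (7^2)^2 = 49^2 = 2401
7^5 = 7 * 7^4 = 7 * 2401 = 16807
7^10 = (7^5)^2 = 16807^2 = 282475249
7^20 = (7^10)^2 = 282475249^2 = 79792266297612001
7^21 = 7 * 7^20 = 7 * 79792266297612001 = 558545864083284007

Result: 558545864083284007
Multiplications needed: 6 (6 lines after 7^1)

7^21 = 558545864083284007. Using exponentiation by squaring, this requires 6 multiplications. The key idea: if the exponent is even, square the half-power; if odd, multiply by the base once.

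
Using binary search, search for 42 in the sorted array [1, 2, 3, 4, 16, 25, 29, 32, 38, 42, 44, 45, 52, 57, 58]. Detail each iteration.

Binary search for 42 in [1, 2, 3, 4, 16, 25, 29, 32, 38, 42, 44, 45, 52, 57, 58]:

lo=0, hi=14, mid=7, arr[mid]=32 -> 32 < 42, search right half
lo=8, hi=14, mid=11, arr[mid]=45 -> 45 > 42, search left half
lo=8, hi=10, mid=9, arr[mid]=42 -> Found target at index 9!

Binary search finds 42 at index 9 after 3 comparisons. The search repeatedly halves the search space by comparing with the middle element.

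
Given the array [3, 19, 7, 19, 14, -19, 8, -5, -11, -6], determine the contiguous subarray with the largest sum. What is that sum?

Using Kadane's algorithm on [3, 19, 7, 19, 14, -19, 8, -5, -11, -6]:

Scanning through the array:
Position 1 (value 19): max_ending_here = 22, max_so_far = 22
Position 2 (value 7): max_ending_here = 29, max_so_far = 29
Position 3 (value 19): max_ending_here = 48, max_so_far = 48
Position 4 (value 14): max_ending_here = 62, max_so_far = 62
Position 5 (value -19): max_ending_here = 43, max_so_far = 62
Position 6 (value 8): max_ending_here = 51, max_so_far = 62
Position 7 (value -5): max_ending_here = 46, max_so_far = 62
Position 8 (value -11): max_ending_here = 35, max_so_far = 62
Position 9 (value -6): max_ending_here = 29, max_so_far = 62

Maximum subarray: [3, 19, 7, 19, 14]
Maximum sum: 62

The maximum subarray is [3, 19, 7, 19, 14] with sum 62. This subarray runs from index 0 to index 4.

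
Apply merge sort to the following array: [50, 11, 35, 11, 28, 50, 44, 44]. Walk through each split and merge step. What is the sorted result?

Merge sort trace:

Split: [50, 11, 35, 11, 28, 50, 44, 44] -> [50, 11, 35, 11] and [28, 50, 44, 44]
  Split: [50, 11, 35, 11] -> [50, 11] and [35, 11]
    Split: [50, 11] -> [50] and [11]
    Merge: [50] + [11] -> [11, 50]
    Split: [35, 11] -> [35] and [11]
    Merge: [35] + [11] -> [11, 35]
  Merge: [11, 50] + [11, 35] -> [11, 11, 35, 50]
  Split: [28, 50, 44, 44] -> [28, 50] and [44, 44]
    Split: [28, 50] -> [28] and [50]
    Merge: [28] + [50] -> [28, 50]
    Split: [44, 44] -> [44] and [44]
    Merge: [44] + [44] -> [44, 44]
  Merge: [28, 50] + [44, 44] -> [28, 44, 44, 50]
Merge: [11, 11, 35, 50] + [28, 44, 44, 50] -> [11, 11, 28, 35, 44, 44, 50, 50]

Final sorted array: [11, 11, 28, 35, 44, 44, 50, 50]

The merge sort proceeds by recursively splitting the array and merging sorted halves.
After all merges, the sorted array is [11, 11, 28, 35, 44, 44, 50, 50].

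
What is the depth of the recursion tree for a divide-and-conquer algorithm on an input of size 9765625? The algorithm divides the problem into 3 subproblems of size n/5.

For divide and conquer with division factor 5:

Problem sizes at each level:
Level 0: 9765625
Level 1: 1953125
Level 2: 390625
Level 3: 78125
Level 4: 15625
Level 5: 3125
Level 6: 625
Level 7: 125
Level 8: 25
Level 9: 5
Level 10: 1

The root is level 0 and the size-1 base case is level 10 (the tree spans levels 0 through 10, i.e. 11 levels counting the root), so the depth is the number of divisions: log_5(9765625) = 10

The recursion tree depth is log_5(9765625) = 10. At each level, the problem size is divided by 5, so it takes 10 divisions to reduce to a base case of size 1. The algorithm makes 3 recursive calls at each level.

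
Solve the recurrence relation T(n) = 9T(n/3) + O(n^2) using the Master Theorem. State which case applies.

Master Theorem for T(n) = 9T(n/3) + O(n^2):

a = 9, b = 3, c = 2
log_b(a) = log_3(9) = 2.0000

Case 2: c = 2 = log_3(9) = 2.0000
T(n) = O(n^2 log n) = O(n^2 log n)

For T(n) = 9T(n/3) + O(n^2): log_3(9) = 2.0000. This is Case 2 of the Master Theorem (c = log_b(a), equal work at all levels), giving O(n^2 log n).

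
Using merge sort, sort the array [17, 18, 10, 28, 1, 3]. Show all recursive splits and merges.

Merge sort trace:

Split: [17, 18, 10, 28, 1, 3] -> [17, 18, 10] and [28, 1, 3]
  Split: [17, 18, 10] -> [17] and [18, 10]
    Split: [18, 10] -> [18] and [10]
    Merge: [18] + [10] -> [10, 18]
  Merge: [17] + [10, 18] -> [10, 17, 18]
  Split: [28, 1, 3] -> [28] and [1, 3]
    Split: [1, 3] -> [1] and [3]
    Merge: [1] + [3] -> [1, 3]
  Merge: [28] + [1, 3] -> [1, 3, 28]
Merge: [10, 17, 18] + [1, 3, 28] -> [1, 3, 10, 17, 18, 28]

Final sorted array: [1, 3, 10, 17, 18, 28]

The merge sort proceeds by recursively splitting the array and merging sorted halves.
After all merges, the sorted array is [1, 3, 10, 17, 18, 28].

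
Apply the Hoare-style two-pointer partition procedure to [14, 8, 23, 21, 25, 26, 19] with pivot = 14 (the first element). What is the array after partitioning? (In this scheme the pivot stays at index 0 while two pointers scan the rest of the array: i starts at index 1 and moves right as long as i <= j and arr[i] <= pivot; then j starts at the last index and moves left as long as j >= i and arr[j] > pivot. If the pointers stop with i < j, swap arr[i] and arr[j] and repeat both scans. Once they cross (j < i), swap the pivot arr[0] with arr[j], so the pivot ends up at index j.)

Hoare-style two-pointer partition with pivot = 14:

Initial array: [14, 8, 23, 21, 25, 26, 19]

Pointers start at i = 1, j = 6.
i ends at 2, j ends at 1: the pointers have crossed (j < i), so scanning stops.

Swap pivot arr[0] with arr[1] to place pivot at position 1: [8, 14, 23, 21, 25, 26, 19]
Pivot position: 1

After partitioning with pivot 14, the array becomes [8, 14, 23, 21, 25, 26, 19]. The pivot is placed at index 1. All elements to the left of the pivot are <= 14, and all elements to the right are > 14.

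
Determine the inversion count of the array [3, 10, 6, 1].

Finding inversions in [3, 10, 6, 1]:

(0, 3): arr[0]=3 > arr[3]=1
(1, 2): arr[1]=10 > arr[2]=6
(1, 3): arr[1]=10 > arr[3]=1
(2, 3): arr[2]=6 > arr[3]=1

Total inversions: 4

The array has 4 inversion(s): (0,3), (1,2), (1,3), (2,3). Each pair (i,j) satisfies i < j and arr[i] > arr[j].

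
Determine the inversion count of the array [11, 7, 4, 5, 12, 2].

Finding inversions in [11, 7, 4, 5, 12, 2]:

(0, 1): arr[0]=11 > arr[1]=7
(0, 2): arr[0]=11 > arr[2]=4
(0, 3): arr[0]=11 > arr[3]=5
(0, 5): arr[0]=11 > arr[5]=2
(1, 2): arr[1]=7 > arr[2]=4
(1, 3): arr[1]=7 > arr[3]=5
(1, 5): arr[1]=7 > arr[5]=2
(2, 5): arr[2]=4 > arr[5]=2
(3, 5): arr[3]=5 > arr[5]=2
(4, 5): arr[4]=12 > arr[5]=2

Total inversions: 10

The array has 10 inversion(s): (0,1), (0,2), (0,3), (0,5), (1,2), (1,3), (1,5), (2,5), (3,5), (4,5). Each pair (i,j) satisfies i < j and arr[i] > arr[j].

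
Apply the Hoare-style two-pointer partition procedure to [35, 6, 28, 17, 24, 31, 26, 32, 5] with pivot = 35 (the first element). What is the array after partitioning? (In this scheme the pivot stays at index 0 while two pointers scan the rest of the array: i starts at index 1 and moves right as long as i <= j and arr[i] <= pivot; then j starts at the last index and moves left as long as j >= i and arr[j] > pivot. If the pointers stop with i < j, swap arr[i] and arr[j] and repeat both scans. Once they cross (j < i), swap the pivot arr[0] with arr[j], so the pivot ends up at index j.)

Hoare-style two-pointer partition with pivot = 35:

Initial array: [35, 6, 28, 17, 24, 31, 26, 32, 5]

Pointers start at i = 1, j = 8.
i ends at 9, j ends at 8: the pointers have crossed (j < i), so scanning stops.

Swap pivot arr[0] with arr[8] to place pivot at position 8: [5, 6, 28, 17, 24, 31, 26, 32, 35]
Pivot position: 8

After partitioning with pivot 35, the array becomes [5, 6, 28, 17, 24, 31, 26, 32, 35]. The pivot is placed at index 8. All elements to the left of the pivot are <= 35, and all elements to the right are > 35.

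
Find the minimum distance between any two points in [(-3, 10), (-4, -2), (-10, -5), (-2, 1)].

Computing all pairwise distances among 4 points:

d((-3, 10), (-4, -2)) = 12.0416
d((-3, 10), (-10, -5)) = 16.5529
d((-3, 10), (-2, 1)) = 9.0554
d((-4, -2), (-10, -5)) = 6.7082
d((-4, -2), (-2, 1)) = 3.6056 <-- minimum
d((-10, -5), (-2, 1)) = 10.0

Closest pair: (-4, -2) and (-2, 1) with distance 3.6056

The closest pair is (-4, -2) and (-2, 1) with Euclidean distance 3.6056. For 4 points, brute-force pairwise comparison is shown above. For large n, the divide-and-conquer algorithm (sort by x, recurse on halves, check the dividing strip) achieves O(n log n).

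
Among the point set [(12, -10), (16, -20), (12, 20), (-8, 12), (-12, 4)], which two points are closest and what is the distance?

Computing all pairwise distances among 5 points:

d((12, -10), (16, -20)) = 10.7703
d((12, -10), (12, 20)) = 30.0
d((12, -10), (-8, 12)) = 29.7321
d((12, -10), (-12, 4)) = 27.7849
d((16, -20), (12, 20)) = 40.1995
d((16, -20), (-8, 12)) = 40.0
d((16, -20), (-12, 4)) = 36.8782
d((12, 20), (-8, 12)) = 21.5407
d((12, 20), (-12, 4)) = 28.8444
d((-8, 12), (-12, 4)) = 8.9443 <-- minimum

Closest pair: (-8, 12) and (-12, 4) with distance 8.9443

The closest pair is (-8, 12) and (-12, 4) with Euclidean distance 8.9443. For 5 points, brute-force pairwise comparison is shown above. For large n, the divide-and-conquer algorithm (sort by x, recurse on halves, check the dividing strip) achieves O(n log n).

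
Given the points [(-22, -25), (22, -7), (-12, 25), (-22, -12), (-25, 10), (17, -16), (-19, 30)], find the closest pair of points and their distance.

Computing all pairwise distances among 7 points:

d((-22, -25), (22, -7)) = 47.5395
d((-22, -25), (-12, 25)) = 50.9902
d((-22, -25), (-22, -12)) = 13.0
d((-22, -25), (-25, 10)) = 35.1283
d((-22, -25), (17, -16)) = 40.025
d((-22, -25), (-19, 30)) = 55.0818
d((22, -7), (-12, 25)) = 46.6905
d((22, -7), (-22, -12)) = 44.2832
d((22, -7), (-25, 10)) = 49.98
d((22, -7), (17, -16)) = 10.2956
d((22, -7), (-19, 30)) = 55.2268
d((-12, 25), (-22, -12)) = 38.3275
d((-12, 25), (-25, 10)) = 19.8494
d((-12, 25), (17, -16)) = 50.2195
d((-12, 25), (-19, 30)) = 8.6023 <-- minimum
d((-22, -12), (-25, 10)) = 22.2036
d((-22, -12), (17, -16)) = 39.2046
d((-22, -12), (-19, 30)) = 42.107
d((-25, 10), (17, -16)) = 49.3964
d((-25, 10), (-19, 30)) = 20.8806
d((17, -16), (-19, 30)) = 58.4123

Closest pair: (-12, 25) and (-19, 30) with distance 8.6023

The closest pair is (-12, 25) and (-19, 30) with Euclidean distance 8.6023. For 7 points, brute-force pairwise comparison is shown above. For large n, the divide-and-conquer algorithm (sort by x, recurse on halves, check the dividing strip) achieves O(n log n).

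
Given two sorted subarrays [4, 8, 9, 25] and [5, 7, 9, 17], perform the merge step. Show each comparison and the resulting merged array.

Merging process:

Compare 4 vs 5: take 4 from left. Merged: [4]
Compare 8 vs 5: take 5 from right. Merged: [4, 5]
Compare 8 vs 7: take 7 from right. Merged: [4, 5, 7]
Compare 8 vs 9: take 8 from left. Merged: [4, 5, 7, 8]
Compare 9 vs 9: take 9 from left. Merged: [4, 5, 7, 8, 9]
Compare 25 vs 9: take 9 from right. Merged: [4, 5, 7, 8, 9, 9]
Compare 25 vs 17: take 17 from right. Merged: [4, 5, 7, 8, 9, 9, 17]
Append remaining from left: [25]. Merged: [4, 5, 7, 8, 9, 9, 17, 25]

Final merged array: [4, 5, 7, 8, 9, 9, 17, 25]
Total comparisons: 7

The merged array is [4, 5, 7, 8, 9, 9, 17, 25], requiring 7 comparisons. The merge step runs in O(n) time where n is the total number of elements.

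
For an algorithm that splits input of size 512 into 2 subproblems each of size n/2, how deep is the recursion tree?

For divide and conquer with division factor 2:

Problem sizes at each level:
Level 0: 512
Level 1: 256
Level 2: 128
Level 3: 64
Level 4: 32
Level 5: 16
Level 6: 8
Level 7: 4
Level 8: 2
Level 9: 1

The root is level 0 and the size-1 base case is level 9 (the tree spans levels 0 through 9, i.e. 10 levels counting the root), so the depth is the number of divisions: log_2(512) = 9

The recursion tree depth is log_2(512) = 9. At each level, the problem size is divided by 2, so it takes 9 divisions to reduce to a base case of size 1. The algorithm makes 2 recursive calls at each level.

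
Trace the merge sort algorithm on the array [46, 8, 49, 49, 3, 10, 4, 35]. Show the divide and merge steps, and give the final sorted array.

Merge sort trace:

Split: [46, 8, 49, 49, 3, 10, 4, 35] -> [46, 8, 49, 49] and [3, 10, 4, 35]
  Split: [46, 8, 49, 49] -> [46, 8] and [49, 49]
    Split: [46, 8] -> [46] and [8]
    Merge: [46] + [8] -> [8, 46]
    Split: [49, 49] -> [49] and [49]
    Merge: [49] + [49] -> [49, 49]
  Merge: [8, 46] + [49, 49] -> [8, 46, 49, 49]
  Split: [3, 10, 4, 35] -> [3, 10] and [4, 35]
    Split: [3, 10] -> [3] and [10]
    Merge: [3] + [10] -> [3, 10]
    Split: [4, 35] -> [4] and [35]
    Merge: [4] + [35] -> [4, 35]
  Merge: [3, 10] + [4, 35] -> [3, 4, 10, 35]
Merge: [8, 46, 49, 49] + [3, 4, 10, 35] -> [3, 4, 8, 10, 35, 46, 49, 49]

Final sorted array: [3, 4, 8, 10, 35, 46, 49, 49]

The merge sort proceeds by recursively splitting the array and merging sorted halves.
After all merges, the sorted array is [3, 4, 8, 10, 35, 46, 49, 49].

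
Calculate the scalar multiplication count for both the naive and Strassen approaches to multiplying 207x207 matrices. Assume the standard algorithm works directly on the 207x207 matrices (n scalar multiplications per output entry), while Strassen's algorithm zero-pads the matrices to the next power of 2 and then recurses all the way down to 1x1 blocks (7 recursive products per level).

Matrix multiplication for 207x207 matrices:

Strassen's algorithm requires power-of-2 dimensions. Pad 207x207 to 256x256 (next power of 2).

Standard algorithm: 207^3 = 8869743 multiplications
Strassen's algorithm: 7^(log2(256)) = 7^8 = 5764801 multiplications
Savings: 8869743 - 5764801 = 3104942 multiplications

Standard: 8869743 multiplications (207^3). Strassen: 5764801 multiplications (7^8, after padding to 256x256). Strassen reduces 8 recursive multiplications to 7 at each level.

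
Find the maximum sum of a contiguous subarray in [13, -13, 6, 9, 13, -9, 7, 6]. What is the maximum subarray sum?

Using Kadane's algorithm on [13, -13, 6, 9, 13, -9, 7, 6]:

Scanning through the array:
Position 1 (value -13): max_ending_here = 0, max_so_far = 13
Position 2 (value 6): max_ending_here = 6, max_so_far = 13
Position 3 (value 9): max_ending_here = 15, max_so_far = 15
Position 4 (value 13): max_ending_here = 28, max_so_far = 28
Position 5 (value -9): max_ending_here = 19, max_so_far = 28
Position 6 (value 7): max_ending_here = 26, max_so_far = 28
Position 7 (value 6): max_ending_here = 32, max_so_far = 32

Maximum subarray: [13, -13, 6, 9, 13, -9, 7, 6]
Maximum sum: 32

The maximum subarray is [13, -13, 6, 9, 13, -9, 7, 6] with sum 32. This subarray runs from index 0 to index 7.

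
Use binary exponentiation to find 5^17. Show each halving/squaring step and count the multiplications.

Computing 5^17 by squaring (build up from 5^1; each line after the first costs one multiplication):

5^1 = 5
5^2 = (5^1)^2 = 5^2 = 25
5^4 = (5^2)^2 = 25^2 = 625
5^8 = (5^4)^2 = 625^2 = 390625
5^16 = (5^8)^2 = 390625^2 = 152587890625
5^17 = 5 * 5^16 = 5 * 152587890625 = 762939453125

Result: 762939453125
Multiplications needed: 5 (5 lines after 5^1)

5^17 = 762939453125. Using exponentiation by squaring, this requires 5 multiplications. The key idea: if the exponent is even, square the half-power; if odd, multiply by the base once.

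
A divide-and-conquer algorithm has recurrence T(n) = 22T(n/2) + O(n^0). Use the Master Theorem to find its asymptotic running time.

Master Theorem for T(n) = 22T(n/2) + O(n^0):

a = 22, b = 2, c = 0
log_b(a) = log_2(22) = 4.4594

Case 1: c = 0 < log_2(22) = 4.4594
T(n) = O(n^(log_2 22))

For T(n) = 22T(n/2) + O(n^0): log_2(22) = 4.4594. This is Case 1 of the Master Theorem (c < log_b(a), work dominated by leaves), giving O(n^(log_2 22)).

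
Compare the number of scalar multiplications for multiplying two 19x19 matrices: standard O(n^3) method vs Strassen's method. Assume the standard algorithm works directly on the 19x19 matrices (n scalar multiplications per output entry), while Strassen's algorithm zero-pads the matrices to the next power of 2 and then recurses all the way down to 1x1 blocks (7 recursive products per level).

Matrix multiplication for 19x19 matrices:

Strassen's algorithm requires power-of-2 dimensions. Pad 19x19 to 32x32 (next power of 2).

Standard algorithm: 19^3 = 6859 multiplications
Strassen's algorithm: 7^(log2(32)) = 7^5 = 16807 multiplications
Difference: 6859 - 16807 = -9948 (Strassen uses MORE here due to padding overhead — for small or just-over-power-of-2 n, padding can outweigh the per-level savings)

Standard: 6859 multiplications (19^3). Strassen: 16807 multiplications (7^5, after padding to 32x32). Strassen reduces 8 recursive multiplications to 7 at each level.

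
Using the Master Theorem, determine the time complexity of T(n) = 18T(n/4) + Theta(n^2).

Master Theorem for T(n) = 18T(n/4) + O(n^2):

a = 18, b = 4, c = 2
log_b(a) = log_4(18) = 2.0850

Case 1: c = 2 < log_4(18) = 2.0850
T(n) = O(n^(log_4 18))

For T(n) = 18T(n/4) + O(n^2): log_4(18) = 2.0850. This is Case 1 of the Master Theorem (c < log_b(a), work dominated by leaves), giving O(n^(log_4 18)).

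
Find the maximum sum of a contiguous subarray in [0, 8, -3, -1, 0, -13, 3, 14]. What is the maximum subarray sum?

Using Kadane's algorithm on [0, 8, -3, -1, 0, -13, 3, 14]:

Scanning through the array:
Position 1 (value 8): max_ending_here = 8, max_so_far = 8
Position 2 (value -3): max_ending_here = 5, max_so_far = 8
Position 3 (value -1): max_ending_here = 4, max_so_far = 8
Position 4 (value 0): max_ending_here = 4, max_so_far = 8
Position 5 (value -13): max_ending_here = -9, max_so_far = 8
Position 6 (value 3): max_ending_here = 3, max_so_far = 8
Position 7 (value 14): max_ending_here = 17, max_so_far = 17

Maximum subarray: [3, 14]
Maximum sum: 17

The maximum subarray is [3, 14] with sum 17. This subarray runs from index 6 to index 7.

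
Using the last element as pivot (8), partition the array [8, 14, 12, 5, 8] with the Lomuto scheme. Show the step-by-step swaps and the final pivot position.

Lomuto partition with pivot = 8:

Initial array: [8, 14, 12, 5, 8]

arr[0]=8 <= 8: swap with position 0, array becomes [8, 14, 12, 5, 8]
arr[1]=14 > 8: no swap
arr[2]=12 > 8: no swap
arr[3]=5 <= 8: swap with position 1, array becomes [8, 5, 12, 14, 8]

Place pivot at position 2: [8, 5, 8, 14, 12]
Pivot position: 2

After partitioning with pivot 8, the array becomes [8, 5, 8, 14, 12]. The pivot is placed at index 2. All elements to the left of the pivot are <= 8, and all elements to the right are > 8.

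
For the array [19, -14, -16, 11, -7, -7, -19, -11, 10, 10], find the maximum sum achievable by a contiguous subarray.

Using Kadane's algorithm on [19, -14, -16, 11, -7, -7, -19, -11, 10, 10]:

Scanning through the array:
Position 1 (value -14): max_ending_here = 5, max_so_far = 19
Position 2 (value -16): max_ending_here = -11, max_so_far = 19
Position 3 (value 11): max_ending_here = 11, max_so_far = 19
Position 4 (value -7): max_ending_here = 4, max_so_far = 19
Position 5 (value -7): max_ending_here = -3, max_so_far = 19
Position 6 (value -19): max_ending_here = -19, max_so_far = 19
Position 7 (value -11): max_ending_here = -11, max_so_far = 19
Position 8 (value 10): max_ending_here = 10, max_so_far = 19
Position 9 (value 10): max_ending_here = 20, max_so_far = 20

Maximum subarray: [10, 10]
Maximum sum: 20

The maximum subarray is [10, 10] with sum 20. This subarray runs from index 8 to index 9.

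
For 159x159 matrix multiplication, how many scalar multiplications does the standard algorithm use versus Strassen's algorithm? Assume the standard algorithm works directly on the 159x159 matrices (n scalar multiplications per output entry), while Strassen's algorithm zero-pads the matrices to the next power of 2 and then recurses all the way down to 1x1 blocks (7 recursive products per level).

Matrix multiplication for 159x159 matrices:

Strassen's algorithm requires power-of-2 dimensions. Pad 159x159 to 256x256 (next power of 2).

Standard algorithm: 159^3 = 4019679 multiplications
Strassen's algorithm: 7^(log2(256)) = 7^8 = 5764801 multiplications
Difference: 4019679 - 5764801 = -1745122 (Strassen uses MORE here due to padding overhead — for small or just-over-power-of-2 n, padding can outweigh the per-level savings)

Standard: 4019679 multiplications (159^3). Strassen: 5764801 multiplications (7^8, after padding to 256x256). Strassen reduces 8 recursive multiplications to 7 at each level.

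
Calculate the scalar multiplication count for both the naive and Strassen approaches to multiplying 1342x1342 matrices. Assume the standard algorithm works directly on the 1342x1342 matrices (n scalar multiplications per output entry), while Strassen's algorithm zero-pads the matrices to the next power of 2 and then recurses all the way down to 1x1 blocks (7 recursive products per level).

Matrix multiplication for 1342x1342 matrices:

Strassen's algorithm requires power-of-2 dimensions. Pad 1342x1342 to 2048x2048 (next power of 2).

Standard algorithm: 1342^3 = 2416893688 multiplications
Strassen's algorithm: 7^(log2(2048)) = 7^11 = 1977326743 multiplications
Savings: 2416893688 - 1977326743 = 439566945 multiplications

Standard: 2416893688 multiplications (1342^3). Strassen: 1977326743 multiplications (7^11, after padding to 2048x2048). Strassen reduces 8 recursive multiplications to 7 at each level.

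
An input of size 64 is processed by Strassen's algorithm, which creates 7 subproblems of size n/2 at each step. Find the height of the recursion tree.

For divide and conquer with division factor 2:

Problem sizes at each level:
Level 0: 64
Level 1: 32
Level 2: 16
Level 3: 8
Level 4: 4
Level 5: 2
Level 6: 1

The root is level 0 and the size-1 base case is level 6 (the tree spans levels 0 through 6, i.e. 7 levels counting the root), so the depth is the number of divisions: log_2(64) = 6

The recursion tree depth is log_2(64) = 6. At each level, the problem size is divided by 2, so it takes 6 divisions to reduce to a base case of size 1. The algorithm makes 7 recursive calls at each level.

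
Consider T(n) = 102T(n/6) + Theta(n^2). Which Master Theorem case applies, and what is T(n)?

Master Theorem for T(n) = 102T(n/6) + O(n^2):

a = 102, b = 6, c = 2
log_b(a) = log_6(102) = 2.5812

Case 1: c = 2 < log_6(102) = 2.5812
T(n) = O(n^(log_6 102))

For T(n) = 102T(n/6) + O(n^2): log_6(102) = 2.5812. This is Case 1 of the Master Theorem (c < log_b(a), work dominated by leaves), giving O(n^(log_6 102)).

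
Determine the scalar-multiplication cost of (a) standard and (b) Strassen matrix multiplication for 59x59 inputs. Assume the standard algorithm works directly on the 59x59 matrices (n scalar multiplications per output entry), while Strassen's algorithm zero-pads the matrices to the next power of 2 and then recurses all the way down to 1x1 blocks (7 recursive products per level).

Matrix multiplication for 59x59 matrices:

Strassen's algorithm requires power-of-2 dimensions. Pad 59x59 to 64x64 (next power of 2).

Standard algorithm: 59^3 = 205379 multiplications
Strassen's algorithm: 7^(log2(64)) = 7^6 = 117649 multiplications
Savings: 205379 - 117649 = 87730 multiplications

Standard: 205379 multiplications (59^3). Strassen: 117649 multiplications (7^6, after padding to 64x64). Strassen reduces 8 recursive multiplications to 7 at each level.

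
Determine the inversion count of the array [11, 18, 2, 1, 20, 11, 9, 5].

Finding inversions in [11, 18, 2, 1, 20, 11, 9, 5]:

(0, 2): arr[0]=11 > arr[2]=2
(0, 3): arr[0]=11 > arr[3]=1
(0, 6): arr[0]=11 > arr[6]=9
(0, 7): arr[0]=11 > arr[7]=5
(1, 2): arr[1]=18 > arr[2]=2
(1, 3): arr[1]=18 > arr[3]=1
(1, 5): arr[1]=18 > arr[5]=11
(1, 6): arr[1]=18 > arr[6]=9
(1, 7): arr[1]=18 > arr[7]=5
(2, 3): arr[2]=2 > arr[3]=1
(4, 5): arr[4]=20 > arr[5]=11
(4, 6): arr[4]=20 > arr[6]=9
(4, 7): arr[4]=20 > arr[7]=5
(5, 6): arr[5]=11 > arr[6]=9
(5, 7): arr[5]=11 > arr[7]=5
(6, 7): arr[6]=9 > arr[7]=5

Total inversions: 16

The array has 16 inversion(s): (0,2), (0,3), (0,6), (0,7), (1,2), (1,3), (1,5), (1,6), (1,7), (2,3), (4,5), (4,6), (4,7), (5,6), (5,7), (6,7). Each pair (i,j) satisfies i < j and arr[i] > arr[j].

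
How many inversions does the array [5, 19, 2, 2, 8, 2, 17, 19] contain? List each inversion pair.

Finding inversions in [5, 19, 2, 2, 8, 2, 17, 19]:

(0, 2): arr[0]=5 > arr[2]=2
(0, 3): arr[0]=5 > arr[3]=2
(0, 5): arr[0]=5 > arr[5]=2
(1, 2): arr[1]=19 > arr[2]=2
(1, 3): arr[1]=19 > arr[3]=2
(1, 4): arr[1]=19 > arr[4]=8
(1, 5): arr[1]=19 > arr[5]=2
(1, 6): arr[1]=19 > arr[6]=17
(4, 5): arr[4]=8 > arr[5]=2

Total inversions: 9

The array has 9 inversion(s): (0,2), (0,3), (0,5), (1,2), (1,3), (1,4), (1,5), (1,6), (4,5). Each pair (i,j) satisfies i < j and arr[i] > arr[j].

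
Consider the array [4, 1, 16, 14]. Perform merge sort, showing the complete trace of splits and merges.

Merge sort trace:

Split: [4, 1, 16, 14] -> [4, 1] and [16, 14]
  Split: [4, 1] -> [4] and [1]
  Merge: [4] + [1] -> [1, 4]
  Split: [16, 14] -> [16] and [14]
  Merge: [16] + [14] -> [14, 16]
Merge: [1, 4] + [14, 16] -> [1, 4, 14, 16]

Final sorted array: [1, 4, 14, 16]

The merge sort proceeds by recursively splitting the array and merging sorted halves.
After all merges, the sorted array is [1, 4, 14, 16].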